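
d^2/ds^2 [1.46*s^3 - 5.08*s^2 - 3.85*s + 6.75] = 8.76*s - 10.16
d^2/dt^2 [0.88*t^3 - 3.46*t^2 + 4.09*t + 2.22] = 5.28*t - 6.92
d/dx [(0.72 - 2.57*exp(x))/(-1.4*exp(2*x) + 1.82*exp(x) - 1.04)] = (-3.598*exp(2*x) + 2.016*exp(x) + 1.3624)*exp(x)/(1.96*exp(4*x) - 5.096*exp(3*x) + 6.2244*exp(2*x) - 3.7856*exp(x) + 1.0816)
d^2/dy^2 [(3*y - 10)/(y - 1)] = -14/(y - 1)^3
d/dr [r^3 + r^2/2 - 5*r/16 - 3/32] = 3*r^2 + r - 5/16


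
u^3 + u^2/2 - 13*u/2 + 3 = (u - 2)*(u - 1/2)*(u + 3)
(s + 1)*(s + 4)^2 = s^3 + 9*s^2 + 24*s + 16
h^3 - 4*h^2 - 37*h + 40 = (h - 8)*(h - 1)*(h + 5)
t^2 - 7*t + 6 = (t - 6)*(t - 1)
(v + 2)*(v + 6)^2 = v^3 + 14*v^2 + 60*v + 72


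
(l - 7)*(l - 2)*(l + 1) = l^3 - 8*l^2 + 5*l + 14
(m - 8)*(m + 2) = m^2 - 6*m - 16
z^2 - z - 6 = (z - 3)*(z + 2)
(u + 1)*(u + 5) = u^2 + 6*u + 5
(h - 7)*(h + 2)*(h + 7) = h^3 + 2*h^2 - 49*h - 98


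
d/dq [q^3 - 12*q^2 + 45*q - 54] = 3*q^2 - 24*q + 45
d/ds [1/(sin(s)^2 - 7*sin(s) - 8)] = (7 - 2*sin(s))*cos(s)/((sin(s) - 8)^2*(sin(s) + 1)^2)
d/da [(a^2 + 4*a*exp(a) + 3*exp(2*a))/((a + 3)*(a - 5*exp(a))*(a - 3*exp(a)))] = (2*(a + 3)*(a - 5*exp(a))*(a - 3*exp(a))*(2*a*exp(a) + a + 3*exp(2*a) + 2*exp(a)) + (a + 3)*(a - 5*exp(a))*(3*exp(a) - 1)*(a^2 + 4*a*exp(a) + 3*exp(2*a)) + (a + 3)*(a - 3*exp(a))*(5*exp(a) - 1)*(a^2 + 4*a*exp(a) + 3*exp(2*a)) - (a - 5*exp(a))*(a - 3*exp(a))*(a^2 + 4*a*exp(a) + 3*exp(2*a)))/((a + 3)^2*(a - 5*exp(a))^2*(a - 3*exp(a))^2)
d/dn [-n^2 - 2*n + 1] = -2*n - 2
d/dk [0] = 0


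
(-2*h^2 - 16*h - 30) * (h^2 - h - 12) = -2*h^4 - 14*h^3 + 10*h^2 + 222*h + 360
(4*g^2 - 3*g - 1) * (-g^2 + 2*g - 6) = -4*g^4 + 11*g^3 - 29*g^2 + 16*g + 6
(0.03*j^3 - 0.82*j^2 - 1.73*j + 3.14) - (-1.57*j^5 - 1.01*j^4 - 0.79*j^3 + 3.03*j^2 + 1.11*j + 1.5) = 1.57*j^5 + 1.01*j^4 + 0.82*j^3 - 3.85*j^2 - 2.84*j + 1.64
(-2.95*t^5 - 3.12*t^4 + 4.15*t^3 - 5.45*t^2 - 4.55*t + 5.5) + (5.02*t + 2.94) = -2.95*t^5 - 3.12*t^4 + 4.15*t^3 - 5.45*t^2 + 0.47*t + 8.44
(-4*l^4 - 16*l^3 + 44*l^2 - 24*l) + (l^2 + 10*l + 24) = -4*l^4 - 16*l^3 + 45*l^2 - 14*l + 24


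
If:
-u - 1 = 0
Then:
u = -1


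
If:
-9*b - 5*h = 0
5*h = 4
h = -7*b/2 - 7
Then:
No Solution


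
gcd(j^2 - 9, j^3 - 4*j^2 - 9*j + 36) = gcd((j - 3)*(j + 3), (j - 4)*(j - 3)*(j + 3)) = j^2 - 9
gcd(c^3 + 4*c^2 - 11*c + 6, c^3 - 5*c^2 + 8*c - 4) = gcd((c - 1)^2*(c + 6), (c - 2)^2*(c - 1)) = c - 1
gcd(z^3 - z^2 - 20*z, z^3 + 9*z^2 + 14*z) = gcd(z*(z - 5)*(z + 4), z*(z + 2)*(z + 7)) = z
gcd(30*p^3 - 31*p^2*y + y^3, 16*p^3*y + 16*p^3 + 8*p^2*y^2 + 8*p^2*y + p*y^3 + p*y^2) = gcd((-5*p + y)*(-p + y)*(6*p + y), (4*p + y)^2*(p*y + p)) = 1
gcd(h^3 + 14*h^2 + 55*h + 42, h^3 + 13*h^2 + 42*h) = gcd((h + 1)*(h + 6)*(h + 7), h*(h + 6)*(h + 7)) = h^2 + 13*h + 42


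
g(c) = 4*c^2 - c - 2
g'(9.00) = 71.00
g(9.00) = 313.00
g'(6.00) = 47.00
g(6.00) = 136.00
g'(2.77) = 21.16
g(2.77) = 25.92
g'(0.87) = 5.96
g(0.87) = 0.16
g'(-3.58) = -29.64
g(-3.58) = 52.85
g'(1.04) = 7.32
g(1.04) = 1.29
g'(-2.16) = -18.28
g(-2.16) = 18.82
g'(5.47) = 42.76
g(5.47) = 112.21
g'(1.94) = 14.52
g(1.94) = 11.11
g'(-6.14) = -50.12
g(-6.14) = 154.94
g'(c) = 8*c - 1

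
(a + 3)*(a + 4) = a^2 + 7*a + 12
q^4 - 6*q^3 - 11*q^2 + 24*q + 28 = (q - 7)*(q - 2)*(q + 1)*(q + 2)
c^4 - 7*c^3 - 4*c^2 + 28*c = c*(c - 7)*(c - 2)*(c + 2)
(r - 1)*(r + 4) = r^2 + 3*r - 4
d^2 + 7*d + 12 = (d + 3)*(d + 4)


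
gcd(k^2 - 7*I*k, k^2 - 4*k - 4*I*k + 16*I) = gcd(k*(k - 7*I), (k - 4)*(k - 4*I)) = 1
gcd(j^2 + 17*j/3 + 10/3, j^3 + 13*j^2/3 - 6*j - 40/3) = j + 5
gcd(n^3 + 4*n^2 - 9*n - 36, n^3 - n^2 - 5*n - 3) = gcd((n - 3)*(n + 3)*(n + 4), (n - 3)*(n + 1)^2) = n - 3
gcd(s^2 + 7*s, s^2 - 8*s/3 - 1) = 1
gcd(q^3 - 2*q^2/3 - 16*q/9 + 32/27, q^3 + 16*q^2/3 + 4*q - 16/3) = q - 2/3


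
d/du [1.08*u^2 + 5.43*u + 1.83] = 2.16*u + 5.43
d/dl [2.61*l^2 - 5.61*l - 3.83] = 5.22*l - 5.61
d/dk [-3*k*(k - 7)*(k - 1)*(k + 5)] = -12*k^3 + 27*k^2 + 198*k - 105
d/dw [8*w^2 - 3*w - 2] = 16*w - 3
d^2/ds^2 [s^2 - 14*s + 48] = 2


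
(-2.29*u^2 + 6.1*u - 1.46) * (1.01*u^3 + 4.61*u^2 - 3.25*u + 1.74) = -2.3129*u^5 - 4.3959*u^4 + 34.0889*u^3 - 30.5402*u^2 + 15.359*u - 2.5404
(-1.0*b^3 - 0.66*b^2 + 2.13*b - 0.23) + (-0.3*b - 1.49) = -1.0*b^3 - 0.66*b^2 + 1.83*b - 1.72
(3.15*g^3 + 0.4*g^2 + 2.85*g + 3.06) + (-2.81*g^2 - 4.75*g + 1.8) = 3.15*g^3 - 2.41*g^2 - 1.9*g + 4.86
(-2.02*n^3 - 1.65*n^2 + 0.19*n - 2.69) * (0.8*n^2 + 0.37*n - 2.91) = -1.616*n^5 - 2.0674*n^4 + 5.4197*n^3 + 2.7198*n^2 - 1.5482*n + 7.8279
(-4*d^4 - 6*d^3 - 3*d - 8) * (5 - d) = 4*d^5 - 14*d^4 - 30*d^3 + 3*d^2 - 7*d - 40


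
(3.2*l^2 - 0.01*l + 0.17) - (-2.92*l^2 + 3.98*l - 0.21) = 6.12*l^2 - 3.99*l + 0.38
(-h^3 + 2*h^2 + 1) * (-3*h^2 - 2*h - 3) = 3*h^5 - 4*h^4 - h^3 - 9*h^2 - 2*h - 3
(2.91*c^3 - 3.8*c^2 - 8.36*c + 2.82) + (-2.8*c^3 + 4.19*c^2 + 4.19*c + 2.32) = 0.11*c^3 + 0.390000000000001*c^2 - 4.17*c + 5.14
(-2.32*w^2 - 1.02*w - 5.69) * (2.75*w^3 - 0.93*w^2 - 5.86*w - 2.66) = -6.38*w^5 - 0.6474*w^4 - 1.1037*w^3 + 17.4401*w^2 + 36.0566*w + 15.1354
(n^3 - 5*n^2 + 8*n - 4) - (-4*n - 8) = n^3 - 5*n^2 + 12*n + 4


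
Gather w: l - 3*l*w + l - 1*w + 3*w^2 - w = 2*l + 3*w^2 + w*(-3*l - 2)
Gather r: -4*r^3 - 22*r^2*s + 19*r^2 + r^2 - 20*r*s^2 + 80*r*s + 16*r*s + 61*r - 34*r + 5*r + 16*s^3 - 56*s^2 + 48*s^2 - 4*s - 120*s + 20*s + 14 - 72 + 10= -4*r^3 + r^2*(20 - 22*s) + r*(-20*s^2 + 96*s + 32) + 16*s^3 - 8*s^2 - 104*s - 48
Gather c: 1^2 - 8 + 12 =5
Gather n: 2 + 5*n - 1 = 5*n + 1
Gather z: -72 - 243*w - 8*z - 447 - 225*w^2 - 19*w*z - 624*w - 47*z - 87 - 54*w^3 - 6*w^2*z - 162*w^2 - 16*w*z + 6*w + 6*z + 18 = -54*w^3 - 387*w^2 - 861*w + z*(-6*w^2 - 35*w - 49) - 588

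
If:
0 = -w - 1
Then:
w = -1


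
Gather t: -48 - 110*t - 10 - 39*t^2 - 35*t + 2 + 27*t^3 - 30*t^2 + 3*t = 27*t^3 - 69*t^2 - 142*t - 56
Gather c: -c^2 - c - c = -c^2 - 2*c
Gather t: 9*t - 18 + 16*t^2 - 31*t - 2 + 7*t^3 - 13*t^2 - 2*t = 7*t^3 + 3*t^2 - 24*t - 20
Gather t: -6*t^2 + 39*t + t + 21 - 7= -6*t^2 + 40*t + 14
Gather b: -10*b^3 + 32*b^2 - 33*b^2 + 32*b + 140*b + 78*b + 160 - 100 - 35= -10*b^3 - b^2 + 250*b + 25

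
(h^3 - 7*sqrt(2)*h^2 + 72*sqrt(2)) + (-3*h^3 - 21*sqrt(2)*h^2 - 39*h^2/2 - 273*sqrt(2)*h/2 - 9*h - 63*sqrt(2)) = -2*h^3 - 28*sqrt(2)*h^2 - 39*h^2/2 - 273*sqrt(2)*h/2 - 9*h + 9*sqrt(2)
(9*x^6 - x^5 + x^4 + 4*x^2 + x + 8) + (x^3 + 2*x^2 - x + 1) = 9*x^6 - x^5 + x^4 + x^3 + 6*x^2 + 9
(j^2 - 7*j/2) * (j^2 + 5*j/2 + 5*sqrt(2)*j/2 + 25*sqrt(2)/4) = j^4 - j^3 + 5*sqrt(2)*j^3/2 - 35*j^2/4 - 5*sqrt(2)*j^2/2 - 175*sqrt(2)*j/8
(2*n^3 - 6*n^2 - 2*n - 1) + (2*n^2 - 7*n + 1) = 2*n^3 - 4*n^2 - 9*n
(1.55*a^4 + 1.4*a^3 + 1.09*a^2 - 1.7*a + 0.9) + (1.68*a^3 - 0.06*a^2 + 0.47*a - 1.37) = 1.55*a^4 + 3.08*a^3 + 1.03*a^2 - 1.23*a - 0.47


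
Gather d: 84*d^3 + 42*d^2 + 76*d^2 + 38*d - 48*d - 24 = 84*d^3 + 118*d^2 - 10*d - 24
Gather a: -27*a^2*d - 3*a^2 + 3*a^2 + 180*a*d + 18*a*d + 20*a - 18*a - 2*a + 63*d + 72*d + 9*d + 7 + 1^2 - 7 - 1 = -27*a^2*d + 198*a*d + 144*d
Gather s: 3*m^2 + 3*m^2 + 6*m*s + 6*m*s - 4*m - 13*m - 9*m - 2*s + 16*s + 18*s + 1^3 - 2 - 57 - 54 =6*m^2 - 26*m + s*(12*m + 32) - 112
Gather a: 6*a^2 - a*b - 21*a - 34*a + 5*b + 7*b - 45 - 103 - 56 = 6*a^2 + a*(-b - 55) + 12*b - 204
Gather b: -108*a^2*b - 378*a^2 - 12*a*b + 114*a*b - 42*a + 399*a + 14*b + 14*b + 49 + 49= -378*a^2 + 357*a + b*(-108*a^2 + 102*a + 28) + 98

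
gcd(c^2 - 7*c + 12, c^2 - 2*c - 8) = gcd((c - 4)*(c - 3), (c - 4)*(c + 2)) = c - 4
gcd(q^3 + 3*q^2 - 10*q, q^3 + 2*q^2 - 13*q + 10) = q^2 + 3*q - 10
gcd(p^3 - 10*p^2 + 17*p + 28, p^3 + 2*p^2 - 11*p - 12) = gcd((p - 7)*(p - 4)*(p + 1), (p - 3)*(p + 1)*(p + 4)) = p + 1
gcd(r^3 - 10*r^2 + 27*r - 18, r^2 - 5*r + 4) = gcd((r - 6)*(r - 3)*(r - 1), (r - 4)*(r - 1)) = r - 1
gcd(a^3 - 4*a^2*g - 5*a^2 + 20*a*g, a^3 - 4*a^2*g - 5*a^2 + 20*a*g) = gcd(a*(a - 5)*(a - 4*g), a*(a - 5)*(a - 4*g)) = a^3 - 4*a^2*g - 5*a^2 + 20*a*g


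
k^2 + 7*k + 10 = (k + 2)*(k + 5)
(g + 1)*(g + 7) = g^2 + 8*g + 7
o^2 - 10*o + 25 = (o - 5)^2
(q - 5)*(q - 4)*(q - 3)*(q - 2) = q^4 - 14*q^3 + 71*q^2 - 154*q + 120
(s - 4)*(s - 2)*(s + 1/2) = s^3 - 11*s^2/2 + 5*s + 4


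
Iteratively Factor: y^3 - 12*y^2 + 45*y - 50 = (y - 5)*(y^2 - 7*y + 10) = (y - 5)*(y - 2)*(y - 5)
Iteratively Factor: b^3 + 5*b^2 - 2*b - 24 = (b + 4)*(b^2 + b - 6) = (b - 2)*(b + 4)*(b + 3)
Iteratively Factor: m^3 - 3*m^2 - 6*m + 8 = (m + 2)*(m^2 - 5*m + 4) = (m - 1)*(m + 2)*(m - 4)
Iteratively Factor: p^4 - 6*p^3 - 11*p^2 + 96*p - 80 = (p - 1)*(p^3 - 5*p^2 - 16*p + 80) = (p - 1)*(p + 4)*(p^2 - 9*p + 20) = (p - 5)*(p - 1)*(p + 4)*(p - 4)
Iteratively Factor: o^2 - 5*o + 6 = (o - 2)*(o - 3)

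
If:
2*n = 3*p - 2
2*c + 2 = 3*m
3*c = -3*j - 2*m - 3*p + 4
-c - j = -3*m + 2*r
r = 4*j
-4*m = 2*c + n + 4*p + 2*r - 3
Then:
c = 37/27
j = 91/243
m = 128/81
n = -259/81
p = -356/243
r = 364/243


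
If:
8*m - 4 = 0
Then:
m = 1/2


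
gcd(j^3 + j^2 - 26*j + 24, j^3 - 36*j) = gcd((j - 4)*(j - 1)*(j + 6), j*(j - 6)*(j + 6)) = j + 6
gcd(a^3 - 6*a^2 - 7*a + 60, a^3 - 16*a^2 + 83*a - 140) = a^2 - 9*a + 20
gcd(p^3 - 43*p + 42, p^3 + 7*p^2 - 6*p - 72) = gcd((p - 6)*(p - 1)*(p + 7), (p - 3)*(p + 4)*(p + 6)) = 1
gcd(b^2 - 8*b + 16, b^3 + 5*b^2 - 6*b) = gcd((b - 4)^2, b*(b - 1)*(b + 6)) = 1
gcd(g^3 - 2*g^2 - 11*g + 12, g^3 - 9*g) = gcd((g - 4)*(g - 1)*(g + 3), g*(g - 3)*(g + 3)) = g + 3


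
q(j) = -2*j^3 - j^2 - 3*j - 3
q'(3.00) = -63.00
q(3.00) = -75.00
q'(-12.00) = -843.00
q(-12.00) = 3345.00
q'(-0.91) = -6.15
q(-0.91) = 0.41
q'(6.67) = -283.27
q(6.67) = -660.98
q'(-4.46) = -113.43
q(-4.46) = 167.92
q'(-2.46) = -34.39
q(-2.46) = 28.10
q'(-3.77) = -80.74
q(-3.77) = 101.26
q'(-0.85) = -5.64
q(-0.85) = 0.06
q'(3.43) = -80.45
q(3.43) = -105.76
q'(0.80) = -8.44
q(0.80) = -7.06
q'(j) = -6*j^2 - 2*j - 3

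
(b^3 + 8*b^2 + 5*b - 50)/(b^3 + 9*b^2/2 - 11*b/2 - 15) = 2*(b + 5)/(2*b + 3)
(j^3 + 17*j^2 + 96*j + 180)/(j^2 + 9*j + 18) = (j^2 + 11*j + 30)/(j + 3)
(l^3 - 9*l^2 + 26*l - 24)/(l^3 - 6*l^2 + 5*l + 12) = (l - 2)/(l + 1)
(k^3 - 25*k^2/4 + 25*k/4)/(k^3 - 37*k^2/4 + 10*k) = (k - 5)/(k - 8)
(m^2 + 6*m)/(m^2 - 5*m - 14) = m*(m + 6)/(m^2 - 5*m - 14)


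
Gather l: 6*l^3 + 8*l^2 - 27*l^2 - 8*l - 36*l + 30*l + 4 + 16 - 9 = 6*l^3 - 19*l^2 - 14*l + 11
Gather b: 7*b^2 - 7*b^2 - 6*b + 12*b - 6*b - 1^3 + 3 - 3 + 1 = 0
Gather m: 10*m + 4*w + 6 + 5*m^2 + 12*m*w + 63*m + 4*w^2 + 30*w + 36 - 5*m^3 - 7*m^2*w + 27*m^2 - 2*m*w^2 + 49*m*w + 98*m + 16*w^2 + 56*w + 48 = -5*m^3 + m^2*(32 - 7*w) + m*(-2*w^2 + 61*w + 171) + 20*w^2 + 90*w + 90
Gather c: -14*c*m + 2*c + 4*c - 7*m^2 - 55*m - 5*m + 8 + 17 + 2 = c*(6 - 14*m) - 7*m^2 - 60*m + 27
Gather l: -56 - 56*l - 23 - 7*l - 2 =-63*l - 81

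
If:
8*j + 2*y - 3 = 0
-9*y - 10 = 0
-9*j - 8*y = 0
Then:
No Solution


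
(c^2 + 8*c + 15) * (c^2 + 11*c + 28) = c^4 + 19*c^3 + 131*c^2 + 389*c + 420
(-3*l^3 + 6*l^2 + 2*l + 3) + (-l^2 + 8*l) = -3*l^3 + 5*l^2 + 10*l + 3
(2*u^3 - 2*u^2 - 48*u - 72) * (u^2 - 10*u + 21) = 2*u^5 - 22*u^4 + 14*u^3 + 366*u^2 - 288*u - 1512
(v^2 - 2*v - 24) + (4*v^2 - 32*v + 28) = 5*v^2 - 34*v + 4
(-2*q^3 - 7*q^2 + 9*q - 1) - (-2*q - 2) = -2*q^3 - 7*q^2 + 11*q + 1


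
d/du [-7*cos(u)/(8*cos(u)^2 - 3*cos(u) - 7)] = 7*(8*sin(u)^2 - 15)*sin(u)/(8*sin(u)^2 + 3*cos(u) - 1)^2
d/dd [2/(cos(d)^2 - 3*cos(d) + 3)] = 2*(2*cos(d) - 3)*sin(d)/(cos(d)^2 - 3*cos(d) + 3)^2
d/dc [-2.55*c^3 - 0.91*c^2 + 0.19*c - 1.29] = -7.65*c^2 - 1.82*c + 0.19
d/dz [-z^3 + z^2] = z*(2 - 3*z)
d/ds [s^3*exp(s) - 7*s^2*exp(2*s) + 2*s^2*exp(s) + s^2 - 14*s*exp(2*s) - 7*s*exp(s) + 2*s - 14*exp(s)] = s^3*exp(s) - 14*s^2*exp(2*s) + 5*s^2*exp(s) - 42*s*exp(2*s) - 3*s*exp(s) + 2*s - 14*exp(2*s) - 21*exp(s) + 2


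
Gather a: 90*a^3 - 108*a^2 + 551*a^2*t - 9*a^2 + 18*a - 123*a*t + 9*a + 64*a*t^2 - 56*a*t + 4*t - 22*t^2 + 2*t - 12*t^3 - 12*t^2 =90*a^3 + a^2*(551*t - 117) + a*(64*t^2 - 179*t + 27) - 12*t^3 - 34*t^2 + 6*t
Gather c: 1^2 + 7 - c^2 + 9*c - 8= -c^2 + 9*c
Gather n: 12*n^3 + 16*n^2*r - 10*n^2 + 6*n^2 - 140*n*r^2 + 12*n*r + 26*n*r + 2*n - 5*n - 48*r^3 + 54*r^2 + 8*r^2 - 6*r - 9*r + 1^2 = 12*n^3 + n^2*(16*r - 4) + n*(-140*r^2 + 38*r - 3) - 48*r^3 + 62*r^2 - 15*r + 1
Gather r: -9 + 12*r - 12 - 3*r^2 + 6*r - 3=-3*r^2 + 18*r - 24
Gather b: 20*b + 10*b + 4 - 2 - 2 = 30*b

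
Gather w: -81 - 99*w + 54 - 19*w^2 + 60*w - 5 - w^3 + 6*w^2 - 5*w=-w^3 - 13*w^2 - 44*w - 32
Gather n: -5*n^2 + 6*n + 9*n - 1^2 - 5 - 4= -5*n^2 + 15*n - 10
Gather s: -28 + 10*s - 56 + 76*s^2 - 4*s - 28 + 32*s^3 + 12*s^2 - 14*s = 32*s^3 + 88*s^2 - 8*s - 112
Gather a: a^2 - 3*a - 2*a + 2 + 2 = a^2 - 5*a + 4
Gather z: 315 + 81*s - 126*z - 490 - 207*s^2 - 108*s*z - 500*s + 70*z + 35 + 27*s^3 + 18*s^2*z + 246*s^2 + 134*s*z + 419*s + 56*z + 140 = 27*s^3 + 39*s^2 + z*(18*s^2 + 26*s)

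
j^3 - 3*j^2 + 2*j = j*(j - 2)*(j - 1)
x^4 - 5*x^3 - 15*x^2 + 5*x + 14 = (x - 7)*(x - 1)*(x + 1)*(x + 2)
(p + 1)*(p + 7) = p^2 + 8*p + 7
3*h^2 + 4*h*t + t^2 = (h + t)*(3*h + t)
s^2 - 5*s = s*(s - 5)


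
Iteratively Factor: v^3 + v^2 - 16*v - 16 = (v + 1)*(v^2 - 16) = (v + 1)*(v + 4)*(v - 4)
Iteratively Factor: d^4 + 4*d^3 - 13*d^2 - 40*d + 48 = (d - 3)*(d^3 + 7*d^2 + 8*d - 16) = (d - 3)*(d + 4)*(d^2 + 3*d - 4) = (d - 3)*(d + 4)^2*(d - 1)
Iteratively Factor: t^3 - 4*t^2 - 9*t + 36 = (t - 3)*(t^2 - t - 12) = (t - 3)*(t + 3)*(t - 4)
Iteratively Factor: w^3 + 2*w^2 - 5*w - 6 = (w - 2)*(w^2 + 4*w + 3) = (w - 2)*(w + 3)*(w + 1)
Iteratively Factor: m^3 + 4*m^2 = (m)*(m^2 + 4*m) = m*(m + 4)*(m)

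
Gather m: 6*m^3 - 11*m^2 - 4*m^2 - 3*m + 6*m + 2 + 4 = 6*m^3 - 15*m^2 + 3*m + 6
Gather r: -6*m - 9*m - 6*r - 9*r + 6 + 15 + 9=-15*m - 15*r + 30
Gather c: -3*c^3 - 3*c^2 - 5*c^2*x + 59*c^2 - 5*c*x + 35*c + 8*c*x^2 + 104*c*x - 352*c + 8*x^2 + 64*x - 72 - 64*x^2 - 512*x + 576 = -3*c^3 + c^2*(56 - 5*x) + c*(8*x^2 + 99*x - 317) - 56*x^2 - 448*x + 504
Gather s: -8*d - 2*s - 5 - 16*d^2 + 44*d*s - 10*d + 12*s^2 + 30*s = -16*d^2 - 18*d + 12*s^2 + s*(44*d + 28) - 5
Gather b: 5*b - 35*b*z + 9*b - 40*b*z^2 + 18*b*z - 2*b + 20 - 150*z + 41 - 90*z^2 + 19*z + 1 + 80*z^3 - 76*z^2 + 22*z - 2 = b*(-40*z^2 - 17*z + 12) + 80*z^3 - 166*z^2 - 109*z + 60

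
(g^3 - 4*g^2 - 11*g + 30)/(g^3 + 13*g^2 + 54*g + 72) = (g^2 - 7*g + 10)/(g^2 + 10*g + 24)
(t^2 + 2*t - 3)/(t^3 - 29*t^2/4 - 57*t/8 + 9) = 8*(t^2 + 2*t - 3)/(8*t^3 - 58*t^2 - 57*t + 72)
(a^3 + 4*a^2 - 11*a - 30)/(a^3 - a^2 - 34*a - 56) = (a^2 + 2*a - 15)/(a^2 - 3*a - 28)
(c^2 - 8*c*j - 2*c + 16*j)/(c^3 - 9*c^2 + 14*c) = (c - 8*j)/(c*(c - 7))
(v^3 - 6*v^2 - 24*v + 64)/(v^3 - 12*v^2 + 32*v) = (v^2 + 2*v - 8)/(v*(v - 4))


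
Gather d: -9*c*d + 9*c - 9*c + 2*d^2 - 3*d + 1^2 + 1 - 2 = 2*d^2 + d*(-9*c - 3)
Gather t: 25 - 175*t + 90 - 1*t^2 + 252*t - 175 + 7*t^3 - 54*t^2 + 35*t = 7*t^3 - 55*t^2 + 112*t - 60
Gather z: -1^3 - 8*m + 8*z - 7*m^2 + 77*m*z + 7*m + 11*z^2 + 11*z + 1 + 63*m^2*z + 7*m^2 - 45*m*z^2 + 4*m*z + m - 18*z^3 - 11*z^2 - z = -45*m*z^2 - 18*z^3 + z*(63*m^2 + 81*m + 18)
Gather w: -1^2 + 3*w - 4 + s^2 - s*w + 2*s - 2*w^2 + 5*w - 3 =s^2 + 2*s - 2*w^2 + w*(8 - s) - 8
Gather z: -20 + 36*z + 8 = 36*z - 12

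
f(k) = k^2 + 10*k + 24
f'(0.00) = 10.00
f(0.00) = 24.00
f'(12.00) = 34.00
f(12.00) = 288.00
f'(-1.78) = 6.44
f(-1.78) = 9.37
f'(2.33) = 14.66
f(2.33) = 52.73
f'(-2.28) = 5.44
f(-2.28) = 6.40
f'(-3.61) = 2.78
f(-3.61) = 0.93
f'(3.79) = 17.58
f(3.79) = 76.26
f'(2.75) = 15.50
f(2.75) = 59.06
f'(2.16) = 14.32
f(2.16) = 50.27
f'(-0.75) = 8.50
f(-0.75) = 17.06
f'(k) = 2*k + 10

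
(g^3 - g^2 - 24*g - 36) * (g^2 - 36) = g^5 - g^4 - 60*g^3 + 864*g + 1296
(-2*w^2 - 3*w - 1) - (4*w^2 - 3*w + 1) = -6*w^2 - 2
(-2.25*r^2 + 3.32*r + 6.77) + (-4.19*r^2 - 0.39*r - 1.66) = -6.44*r^2 + 2.93*r + 5.11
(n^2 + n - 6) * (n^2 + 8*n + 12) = n^4 + 9*n^3 + 14*n^2 - 36*n - 72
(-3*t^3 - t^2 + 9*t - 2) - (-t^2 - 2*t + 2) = -3*t^3 + 11*t - 4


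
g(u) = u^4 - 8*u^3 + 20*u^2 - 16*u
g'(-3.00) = -460.00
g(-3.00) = 525.00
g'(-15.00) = -19516.00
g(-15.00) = 82365.00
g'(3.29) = -1.73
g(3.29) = -3.89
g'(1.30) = 4.23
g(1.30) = -1.72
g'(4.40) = 36.10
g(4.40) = 10.14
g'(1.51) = 3.45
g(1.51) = -0.90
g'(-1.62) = -160.79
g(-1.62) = 119.31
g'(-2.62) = -357.48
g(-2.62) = 370.21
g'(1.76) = 1.86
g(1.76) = -0.23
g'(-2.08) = -239.03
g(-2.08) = 210.52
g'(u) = 4*u^3 - 24*u^2 + 40*u - 16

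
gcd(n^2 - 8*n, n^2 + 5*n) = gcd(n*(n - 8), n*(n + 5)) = n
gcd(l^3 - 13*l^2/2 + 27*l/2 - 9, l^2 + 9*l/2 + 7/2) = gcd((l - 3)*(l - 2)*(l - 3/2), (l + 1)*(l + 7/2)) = 1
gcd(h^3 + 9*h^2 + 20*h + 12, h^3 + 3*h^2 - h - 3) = h + 1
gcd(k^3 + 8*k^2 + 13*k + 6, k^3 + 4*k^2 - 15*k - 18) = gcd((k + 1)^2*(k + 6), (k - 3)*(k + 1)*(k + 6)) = k^2 + 7*k + 6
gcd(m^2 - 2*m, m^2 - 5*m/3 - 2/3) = m - 2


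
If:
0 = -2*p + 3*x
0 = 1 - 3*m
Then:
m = 1/3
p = 3*x/2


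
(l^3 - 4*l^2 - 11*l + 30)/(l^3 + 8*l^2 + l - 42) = (l - 5)/(l + 7)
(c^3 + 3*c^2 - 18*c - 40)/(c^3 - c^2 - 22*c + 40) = (c + 2)/(c - 2)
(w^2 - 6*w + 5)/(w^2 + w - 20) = (w^2 - 6*w + 5)/(w^2 + w - 20)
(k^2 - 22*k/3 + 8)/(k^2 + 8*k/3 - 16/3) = (k - 6)/(k + 4)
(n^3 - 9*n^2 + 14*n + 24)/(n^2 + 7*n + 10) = (n^3 - 9*n^2 + 14*n + 24)/(n^2 + 7*n + 10)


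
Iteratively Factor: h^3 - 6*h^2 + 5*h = (h - 5)*(h^2 - h) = (h - 5)*(h - 1)*(h)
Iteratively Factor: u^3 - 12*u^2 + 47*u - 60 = (u - 5)*(u^2 - 7*u + 12) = (u - 5)*(u - 4)*(u - 3)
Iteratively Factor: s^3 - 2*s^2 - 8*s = (s + 2)*(s^2 - 4*s) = s*(s + 2)*(s - 4)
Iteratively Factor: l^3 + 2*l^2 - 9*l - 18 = (l + 3)*(l^2 - l - 6) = (l - 3)*(l + 3)*(l + 2)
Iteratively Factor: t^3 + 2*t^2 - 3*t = (t)*(t^2 + 2*t - 3) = t*(t - 1)*(t + 3)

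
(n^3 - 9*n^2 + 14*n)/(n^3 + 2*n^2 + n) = (n^2 - 9*n + 14)/(n^2 + 2*n + 1)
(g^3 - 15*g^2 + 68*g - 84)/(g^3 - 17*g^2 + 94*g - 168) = (g - 2)/(g - 4)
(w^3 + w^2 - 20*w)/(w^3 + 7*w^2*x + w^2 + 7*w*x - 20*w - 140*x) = w/(w + 7*x)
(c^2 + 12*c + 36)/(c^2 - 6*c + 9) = (c^2 + 12*c + 36)/(c^2 - 6*c + 9)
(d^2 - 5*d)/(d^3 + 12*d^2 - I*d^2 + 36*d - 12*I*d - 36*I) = d*(d - 5)/(d^3 + d^2*(12 - I) + 12*d*(3 - I) - 36*I)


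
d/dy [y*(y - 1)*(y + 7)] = 3*y^2 + 12*y - 7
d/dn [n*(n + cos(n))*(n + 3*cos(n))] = -4*n^2*sin(n) + 3*n^2 - 3*n*sin(2*n) + 8*n*cos(n) + 3*cos(n)^2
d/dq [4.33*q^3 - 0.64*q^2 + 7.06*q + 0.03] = 12.99*q^2 - 1.28*q + 7.06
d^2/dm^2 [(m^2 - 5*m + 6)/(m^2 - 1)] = 2*(-5*m^3 + 21*m^2 - 15*m + 7)/(m^6 - 3*m^4 + 3*m^2 - 1)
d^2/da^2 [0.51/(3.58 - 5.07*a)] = -26.218998/(5.07*a - 3.58)^3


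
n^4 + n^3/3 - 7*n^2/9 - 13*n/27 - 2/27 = (n - 1)*(n + 1/3)^2*(n + 2/3)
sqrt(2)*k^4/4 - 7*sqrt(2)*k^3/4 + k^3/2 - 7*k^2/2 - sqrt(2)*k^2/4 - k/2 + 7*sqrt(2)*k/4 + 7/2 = (k/2 + 1/2)*(k - 7)*(k - 1)*(sqrt(2)*k/2 + 1)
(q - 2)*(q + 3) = q^2 + q - 6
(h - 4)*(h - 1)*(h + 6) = h^3 + h^2 - 26*h + 24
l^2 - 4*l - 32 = (l - 8)*(l + 4)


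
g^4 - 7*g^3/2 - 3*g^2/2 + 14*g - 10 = (g - 5/2)*(g - 2)*(g - 1)*(g + 2)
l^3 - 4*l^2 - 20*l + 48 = (l - 6)*(l - 2)*(l + 4)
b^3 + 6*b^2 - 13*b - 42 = (b - 3)*(b + 2)*(b + 7)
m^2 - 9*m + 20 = (m - 5)*(m - 4)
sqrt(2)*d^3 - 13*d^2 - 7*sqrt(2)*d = d*(d - 7*sqrt(2))*(sqrt(2)*d + 1)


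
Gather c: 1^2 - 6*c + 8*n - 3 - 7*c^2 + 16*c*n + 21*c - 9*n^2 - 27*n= -7*c^2 + c*(16*n + 15) - 9*n^2 - 19*n - 2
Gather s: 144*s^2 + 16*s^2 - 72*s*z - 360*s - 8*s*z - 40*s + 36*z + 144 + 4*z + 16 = 160*s^2 + s*(-80*z - 400) + 40*z + 160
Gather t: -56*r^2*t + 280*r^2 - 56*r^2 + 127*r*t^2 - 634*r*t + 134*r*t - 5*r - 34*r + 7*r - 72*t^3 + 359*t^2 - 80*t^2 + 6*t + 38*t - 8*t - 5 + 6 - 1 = 224*r^2 - 32*r - 72*t^3 + t^2*(127*r + 279) + t*(-56*r^2 - 500*r + 36)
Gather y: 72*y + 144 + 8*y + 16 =80*y + 160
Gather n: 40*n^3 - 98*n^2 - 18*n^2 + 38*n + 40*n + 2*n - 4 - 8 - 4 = 40*n^3 - 116*n^2 + 80*n - 16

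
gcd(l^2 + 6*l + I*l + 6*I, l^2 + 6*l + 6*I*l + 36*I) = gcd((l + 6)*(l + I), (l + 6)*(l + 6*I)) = l + 6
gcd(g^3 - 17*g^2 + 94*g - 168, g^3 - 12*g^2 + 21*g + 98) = g - 7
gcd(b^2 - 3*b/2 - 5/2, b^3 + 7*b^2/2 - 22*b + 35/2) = b - 5/2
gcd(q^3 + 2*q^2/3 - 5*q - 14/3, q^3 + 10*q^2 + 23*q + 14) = q^2 + 3*q + 2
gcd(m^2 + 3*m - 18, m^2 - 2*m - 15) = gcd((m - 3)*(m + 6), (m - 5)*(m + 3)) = 1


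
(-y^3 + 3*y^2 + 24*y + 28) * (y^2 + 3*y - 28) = -y^5 + 61*y^3 + 16*y^2 - 588*y - 784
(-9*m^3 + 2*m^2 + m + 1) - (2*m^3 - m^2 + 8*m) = -11*m^3 + 3*m^2 - 7*m + 1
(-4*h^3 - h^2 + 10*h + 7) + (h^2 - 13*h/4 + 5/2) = -4*h^3 + 27*h/4 + 19/2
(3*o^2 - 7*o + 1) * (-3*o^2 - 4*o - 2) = -9*o^4 + 9*o^3 + 19*o^2 + 10*o - 2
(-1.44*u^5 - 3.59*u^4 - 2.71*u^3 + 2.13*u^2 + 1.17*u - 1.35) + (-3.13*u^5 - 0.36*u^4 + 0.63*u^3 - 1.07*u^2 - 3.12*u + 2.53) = -4.57*u^5 - 3.95*u^4 - 2.08*u^3 + 1.06*u^2 - 1.95*u + 1.18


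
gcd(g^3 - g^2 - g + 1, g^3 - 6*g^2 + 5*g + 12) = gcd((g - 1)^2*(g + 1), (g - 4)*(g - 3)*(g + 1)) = g + 1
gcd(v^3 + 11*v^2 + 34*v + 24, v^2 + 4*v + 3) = v + 1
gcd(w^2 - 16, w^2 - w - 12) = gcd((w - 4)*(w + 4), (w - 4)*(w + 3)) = w - 4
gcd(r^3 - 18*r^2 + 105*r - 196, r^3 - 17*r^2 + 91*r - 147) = r^2 - 14*r + 49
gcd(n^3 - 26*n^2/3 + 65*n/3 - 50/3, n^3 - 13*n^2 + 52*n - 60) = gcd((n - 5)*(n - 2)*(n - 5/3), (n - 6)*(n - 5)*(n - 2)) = n^2 - 7*n + 10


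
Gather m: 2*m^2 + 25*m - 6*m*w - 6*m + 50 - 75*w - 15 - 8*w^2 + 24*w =2*m^2 + m*(19 - 6*w) - 8*w^2 - 51*w + 35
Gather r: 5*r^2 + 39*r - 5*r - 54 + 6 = 5*r^2 + 34*r - 48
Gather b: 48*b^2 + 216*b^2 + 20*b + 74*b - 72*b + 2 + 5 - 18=264*b^2 + 22*b - 11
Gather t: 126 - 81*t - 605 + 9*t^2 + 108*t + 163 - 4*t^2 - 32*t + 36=5*t^2 - 5*t - 280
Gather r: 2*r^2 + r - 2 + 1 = 2*r^2 + r - 1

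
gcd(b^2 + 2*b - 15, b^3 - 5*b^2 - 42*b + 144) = b - 3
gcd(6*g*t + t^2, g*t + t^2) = t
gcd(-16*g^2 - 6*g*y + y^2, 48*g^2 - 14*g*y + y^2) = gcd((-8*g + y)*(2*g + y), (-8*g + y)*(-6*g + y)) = -8*g + y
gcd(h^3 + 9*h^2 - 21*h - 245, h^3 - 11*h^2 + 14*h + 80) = h - 5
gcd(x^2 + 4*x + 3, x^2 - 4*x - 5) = x + 1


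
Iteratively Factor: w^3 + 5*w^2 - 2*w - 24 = (w - 2)*(w^2 + 7*w + 12) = (w - 2)*(w + 4)*(w + 3)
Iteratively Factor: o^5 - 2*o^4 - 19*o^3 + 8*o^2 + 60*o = (o - 2)*(o^4 - 19*o^2 - 30*o) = (o - 2)*(o + 2)*(o^3 - 2*o^2 - 15*o) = (o - 5)*(o - 2)*(o + 2)*(o^2 + 3*o) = (o - 5)*(o - 2)*(o + 2)*(o + 3)*(o)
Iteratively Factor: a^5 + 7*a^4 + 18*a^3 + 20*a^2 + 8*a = (a)*(a^4 + 7*a^3 + 18*a^2 + 20*a + 8) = a*(a + 2)*(a^3 + 5*a^2 + 8*a + 4) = a*(a + 1)*(a + 2)*(a^2 + 4*a + 4) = a*(a + 1)*(a + 2)^2*(a + 2)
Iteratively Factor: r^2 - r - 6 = (r + 2)*(r - 3)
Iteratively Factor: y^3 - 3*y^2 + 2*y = (y)*(y^2 - 3*y + 2) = y*(y - 2)*(y - 1)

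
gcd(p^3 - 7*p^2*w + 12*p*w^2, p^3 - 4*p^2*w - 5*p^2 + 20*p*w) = p^2 - 4*p*w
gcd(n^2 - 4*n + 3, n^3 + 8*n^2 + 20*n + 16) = 1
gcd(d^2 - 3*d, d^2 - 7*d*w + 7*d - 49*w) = 1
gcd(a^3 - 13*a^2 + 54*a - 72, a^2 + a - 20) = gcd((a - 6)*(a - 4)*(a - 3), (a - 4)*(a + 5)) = a - 4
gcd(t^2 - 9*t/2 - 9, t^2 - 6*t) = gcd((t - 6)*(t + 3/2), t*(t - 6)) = t - 6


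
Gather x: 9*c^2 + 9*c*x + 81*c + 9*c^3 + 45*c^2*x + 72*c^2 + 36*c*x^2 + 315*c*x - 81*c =9*c^3 + 81*c^2 + 36*c*x^2 + x*(45*c^2 + 324*c)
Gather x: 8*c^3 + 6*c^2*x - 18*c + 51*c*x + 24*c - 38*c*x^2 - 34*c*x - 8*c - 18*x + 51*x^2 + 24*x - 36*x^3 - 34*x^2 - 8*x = 8*c^3 - 2*c - 36*x^3 + x^2*(17 - 38*c) + x*(6*c^2 + 17*c - 2)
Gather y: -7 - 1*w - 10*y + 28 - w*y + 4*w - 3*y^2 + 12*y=3*w - 3*y^2 + y*(2 - w) + 21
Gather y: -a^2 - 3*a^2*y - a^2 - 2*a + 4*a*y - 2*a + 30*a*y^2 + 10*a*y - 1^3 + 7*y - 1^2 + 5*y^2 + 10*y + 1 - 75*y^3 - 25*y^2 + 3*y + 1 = -2*a^2 - 4*a - 75*y^3 + y^2*(30*a - 20) + y*(-3*a^2 + 14*a + 20)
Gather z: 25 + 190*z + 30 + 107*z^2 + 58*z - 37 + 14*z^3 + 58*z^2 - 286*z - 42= 14*z^3 + 165*z^2 - 38*z - 24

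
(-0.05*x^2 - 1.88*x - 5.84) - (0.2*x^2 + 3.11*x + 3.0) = -0.25*x^2 - 4.99*x - 8.84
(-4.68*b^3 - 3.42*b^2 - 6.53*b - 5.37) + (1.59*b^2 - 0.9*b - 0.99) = -4.68*b^3 - 1.83*b^2 - 7.43*b - 6.36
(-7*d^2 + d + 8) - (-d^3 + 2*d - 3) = d^3 - 7*d^2 - d + 11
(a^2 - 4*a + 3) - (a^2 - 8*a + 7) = 4*a - 4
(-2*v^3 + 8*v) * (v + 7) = -2*v^4 - 14*v^3 + 8*v^2 + 56*v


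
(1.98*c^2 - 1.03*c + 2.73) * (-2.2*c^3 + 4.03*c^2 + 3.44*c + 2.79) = -4.356*c^5 + 10.2454*c^4 - 3.3457*c^3 + 12.9829*c^2 + 6.5175*c + 7.6167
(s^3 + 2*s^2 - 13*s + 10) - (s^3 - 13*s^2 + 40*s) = 15*s^2 - 53*s + 10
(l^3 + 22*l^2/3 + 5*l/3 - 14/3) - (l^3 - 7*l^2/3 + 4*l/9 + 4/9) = 29*l^2/3 + 11*l/9 - 46/9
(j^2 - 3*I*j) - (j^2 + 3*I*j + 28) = -6*I*j - 28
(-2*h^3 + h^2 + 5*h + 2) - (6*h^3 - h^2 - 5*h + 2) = -8*h^3 + 2*h^2 + 10*h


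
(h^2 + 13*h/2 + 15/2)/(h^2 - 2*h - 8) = (2*h^2 + 13*h + 15)/(2*(h^2 - 2*h - 8))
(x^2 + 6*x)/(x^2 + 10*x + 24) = x/(x + 4)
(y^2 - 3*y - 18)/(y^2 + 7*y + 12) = (y - 6)/(y + 4)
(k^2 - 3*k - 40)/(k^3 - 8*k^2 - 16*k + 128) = (k + 5)/(k^2 - 16)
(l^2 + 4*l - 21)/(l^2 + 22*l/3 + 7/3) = 3*(l - 3)/(3*l + 1)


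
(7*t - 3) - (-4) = 7*t + 1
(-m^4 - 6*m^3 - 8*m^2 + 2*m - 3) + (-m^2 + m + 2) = -m^4 - 6*m^3 - 9*m^2 + 3*m - 1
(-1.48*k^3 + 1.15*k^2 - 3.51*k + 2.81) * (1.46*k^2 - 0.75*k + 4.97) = -2.1608*k^5 + 2.789*k^4 - 13.3427*k^3 + 12.4506*k^2 - 19.5522*k + 13.9657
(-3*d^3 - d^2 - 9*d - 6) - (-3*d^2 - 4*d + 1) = -3*d^3 + 2*d^2 - 5*d - 7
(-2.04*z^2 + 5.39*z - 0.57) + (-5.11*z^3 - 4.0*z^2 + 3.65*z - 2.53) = -5.11*z^3 - 6.04*z^2 + 9.04*z - 3.1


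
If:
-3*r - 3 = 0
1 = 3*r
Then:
No Solution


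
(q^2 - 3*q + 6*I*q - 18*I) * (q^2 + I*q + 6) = q^4 - 3*q^3 + 7*I*q^3 - 21*I*q^2 + 36*I*q - 108*I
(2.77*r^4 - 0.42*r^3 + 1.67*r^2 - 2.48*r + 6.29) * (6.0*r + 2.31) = 16.62*r^5 + 3.8787*r^4 + 9.0498*r^3 - 11.0223*r^2 + 32.0112*r + 14.5299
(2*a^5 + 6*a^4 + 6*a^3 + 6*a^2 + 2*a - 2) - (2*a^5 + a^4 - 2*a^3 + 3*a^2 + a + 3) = 5*a^4 + 8*a^3 + 3*a^2 + a - 5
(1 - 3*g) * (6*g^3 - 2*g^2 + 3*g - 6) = -18*g^4 + 12*g^3 - 11*g^2 + 21*g - 6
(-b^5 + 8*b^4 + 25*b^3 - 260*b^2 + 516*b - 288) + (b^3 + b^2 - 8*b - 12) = -b^5 + 8*b^4 + 26*b^3 - 259*b^2 + 508*b - 300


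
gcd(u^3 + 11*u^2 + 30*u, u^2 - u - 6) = 1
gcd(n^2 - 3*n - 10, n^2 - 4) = n + 2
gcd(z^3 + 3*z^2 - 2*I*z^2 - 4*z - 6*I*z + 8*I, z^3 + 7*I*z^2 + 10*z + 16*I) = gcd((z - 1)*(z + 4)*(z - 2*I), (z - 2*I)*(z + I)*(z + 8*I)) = z - 2*I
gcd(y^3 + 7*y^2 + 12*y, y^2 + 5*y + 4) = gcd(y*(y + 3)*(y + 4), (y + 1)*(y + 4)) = y + 4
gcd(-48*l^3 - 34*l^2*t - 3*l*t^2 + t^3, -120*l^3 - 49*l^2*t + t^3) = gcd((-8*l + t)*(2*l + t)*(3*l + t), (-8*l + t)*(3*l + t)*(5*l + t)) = -24*l^2 - 5*l*t + t^2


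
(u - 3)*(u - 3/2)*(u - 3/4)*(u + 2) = u^4 - 13*u^3/4 - 21*u^2/8 + 99*u/8 - 27/4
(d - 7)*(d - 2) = d^2 - 9*d + 14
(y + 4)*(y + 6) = y^2 + 10*y + 24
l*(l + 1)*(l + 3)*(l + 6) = l^4 + 10*l^3 + 27*l^2 + 18*l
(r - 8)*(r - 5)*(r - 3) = r^3 - 16*r^2 + 79*r - 120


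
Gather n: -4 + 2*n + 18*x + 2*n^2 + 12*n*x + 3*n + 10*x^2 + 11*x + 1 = 2*n^2 + n*(12*x + 5) + 10*x^2 + 29*x - 3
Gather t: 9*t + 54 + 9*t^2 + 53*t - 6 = 9*t^2 + 62*t + 48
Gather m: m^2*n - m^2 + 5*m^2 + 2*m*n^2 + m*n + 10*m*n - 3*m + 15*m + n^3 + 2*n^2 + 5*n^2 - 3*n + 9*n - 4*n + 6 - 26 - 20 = m^2*(n + 4) + m*(2*n^2 + 11*n + 12) + n^3 + 7*n^2 + 2*n - 40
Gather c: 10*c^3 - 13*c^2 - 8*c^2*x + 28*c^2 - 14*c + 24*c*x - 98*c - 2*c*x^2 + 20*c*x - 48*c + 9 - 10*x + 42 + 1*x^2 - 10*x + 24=10*c^3 + c^2*(15 - 8*x) + c*(-2*x^2 + 44*x - 160) + x^2 - 20*x + 75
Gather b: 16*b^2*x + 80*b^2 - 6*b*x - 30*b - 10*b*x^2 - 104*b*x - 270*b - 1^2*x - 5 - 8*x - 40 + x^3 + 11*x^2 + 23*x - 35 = b^2*(16*x + 80) + b*(-10*x^2 - 110*x - 300) + x^3 + 11*x^2 + 14*x - 80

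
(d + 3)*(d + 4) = d^2 + 7*d + 12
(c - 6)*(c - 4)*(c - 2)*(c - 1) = c^4 - 13*c^3 + 56*c^2 - 92*c + 48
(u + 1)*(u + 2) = u^2 + 3*u + 2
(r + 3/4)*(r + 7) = r^2 + 31*r/4 + 21/4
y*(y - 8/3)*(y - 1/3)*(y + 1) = y^4 - 2*y^3 - 19*y^2/9 + 8*y/9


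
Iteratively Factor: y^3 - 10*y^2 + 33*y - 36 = (y - 3)*(y^2 - 7*y + 12) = (y - 4)*(y - 3)*(y - 3)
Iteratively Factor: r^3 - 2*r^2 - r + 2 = (r + 1)*(r^2 - 3*r + 2) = (r - 1)*(r + 1)*(r - 2)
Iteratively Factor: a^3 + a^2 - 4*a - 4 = (a + 1)*(a^2 - 4) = (a - 2)*(a + 1)*(a + 2)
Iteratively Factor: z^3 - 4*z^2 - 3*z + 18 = (z + 2)*(z^2 - 6*z + 9) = (z - 3)*(z + 2)*(z - 3)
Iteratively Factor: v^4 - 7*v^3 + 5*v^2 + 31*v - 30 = (v - 1)*(v^3 - 6*v^2 - v + 30) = (v - 1)*(v + 2)*(v^2 - 8*v + 15) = (v - 3)*(v - 1)*(v + 2)*(v - 5)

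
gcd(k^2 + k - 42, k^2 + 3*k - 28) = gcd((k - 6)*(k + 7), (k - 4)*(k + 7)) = k + 7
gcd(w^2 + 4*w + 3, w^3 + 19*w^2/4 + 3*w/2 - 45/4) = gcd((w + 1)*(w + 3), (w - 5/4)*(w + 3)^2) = w + 3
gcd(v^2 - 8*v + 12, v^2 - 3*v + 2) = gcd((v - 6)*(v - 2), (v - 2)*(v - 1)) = v - 2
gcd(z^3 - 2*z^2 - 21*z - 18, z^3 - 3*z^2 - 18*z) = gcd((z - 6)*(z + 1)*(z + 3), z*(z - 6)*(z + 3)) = z^2 - 3*z - 18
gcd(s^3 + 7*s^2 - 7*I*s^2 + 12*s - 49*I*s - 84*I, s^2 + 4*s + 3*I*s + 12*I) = s + 4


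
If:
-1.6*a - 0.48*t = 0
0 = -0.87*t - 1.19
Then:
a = 0.41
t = -1.37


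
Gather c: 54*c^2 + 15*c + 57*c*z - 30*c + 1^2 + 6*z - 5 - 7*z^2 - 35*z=54*c^2 + c*(57*z - 15) - 7*z^2 - 29*z - 4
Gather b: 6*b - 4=6*b - 4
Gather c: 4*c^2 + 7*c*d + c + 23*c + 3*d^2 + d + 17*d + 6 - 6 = 4*c^2 + c*(7*d + 24) + 3*d^2 + 18*d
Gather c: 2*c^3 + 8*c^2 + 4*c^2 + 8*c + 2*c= 2*c^3 + 12*c^2 + 10*c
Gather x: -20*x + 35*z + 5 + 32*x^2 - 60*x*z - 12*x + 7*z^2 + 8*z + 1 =32*x^2 + x*(-60*z - 32) + 7*z^2 + 43*z + 6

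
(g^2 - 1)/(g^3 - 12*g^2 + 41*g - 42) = (g^2 - 1)/(g^3 - 12*g^2 + 41*g - 42)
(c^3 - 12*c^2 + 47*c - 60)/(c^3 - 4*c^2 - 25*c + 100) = (c - 3)/(c + 5)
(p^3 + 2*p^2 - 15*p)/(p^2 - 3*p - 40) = p*(p - 3)/(p - 8)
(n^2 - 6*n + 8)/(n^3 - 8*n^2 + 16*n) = (n - 2)/(n*(n - 4))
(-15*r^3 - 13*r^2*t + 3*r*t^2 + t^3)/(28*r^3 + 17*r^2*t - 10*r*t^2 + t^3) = (-15*r^2 + 2*r*t + t^2)/(28*r^2 - 11*r*t + t^2)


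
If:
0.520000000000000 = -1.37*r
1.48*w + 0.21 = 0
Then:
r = -0.38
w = -0.14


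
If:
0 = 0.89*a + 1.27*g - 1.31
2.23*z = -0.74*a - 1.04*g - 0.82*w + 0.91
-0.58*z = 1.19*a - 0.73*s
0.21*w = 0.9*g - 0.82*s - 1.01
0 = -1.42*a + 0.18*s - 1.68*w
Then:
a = -0.02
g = 1.04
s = -0.09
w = 0.01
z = -0.07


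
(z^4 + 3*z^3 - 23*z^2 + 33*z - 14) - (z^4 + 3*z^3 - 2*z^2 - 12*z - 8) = -21*z^2 + 45*z - 6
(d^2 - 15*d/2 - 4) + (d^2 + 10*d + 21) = 2*d^2 + 5*d/2 + 17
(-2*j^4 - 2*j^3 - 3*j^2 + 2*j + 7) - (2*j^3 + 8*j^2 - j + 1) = -2*j^4 - 4*j^3 - 11*j^2 + 3*j + 6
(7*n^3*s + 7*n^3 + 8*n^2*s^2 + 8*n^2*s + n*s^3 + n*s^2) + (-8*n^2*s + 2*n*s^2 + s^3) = 7*n^3*s + 7*n^3 + 8*n^2*s^2 + n*s^3 + 3*n*s^2 + s^3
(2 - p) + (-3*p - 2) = -4*p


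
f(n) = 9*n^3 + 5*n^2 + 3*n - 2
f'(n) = 27*n^2 + 10*n + 3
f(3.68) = 525.28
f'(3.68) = 405.44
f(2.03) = 99.98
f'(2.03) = 134.56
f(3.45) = 437.44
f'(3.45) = 358.87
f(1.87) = 79.95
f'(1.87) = 116.12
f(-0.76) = -5.34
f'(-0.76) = 11.00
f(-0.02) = -2.06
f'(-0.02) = 2.81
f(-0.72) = -4.93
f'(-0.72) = 9.80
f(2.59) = 195.68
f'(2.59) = 210.02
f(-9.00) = -6185.00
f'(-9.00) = 2100.00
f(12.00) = 16306.00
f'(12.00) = 4011.00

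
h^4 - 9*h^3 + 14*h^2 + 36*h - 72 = (h - 6)*(h - 3)*(h - 2)*(h + 2)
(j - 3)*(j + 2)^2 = j^3 + j^2 - 8*j - 12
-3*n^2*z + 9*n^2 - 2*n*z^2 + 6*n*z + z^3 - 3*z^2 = (-3*n + z)*(n + z)*(z - 3)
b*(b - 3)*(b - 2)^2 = b^4 - 7*b^3 + 16*b^2 - 12*b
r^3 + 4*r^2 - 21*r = r*(r - 3)*(r + 7)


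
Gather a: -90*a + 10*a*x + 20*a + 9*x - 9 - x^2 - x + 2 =a*(10*x - 70) - x^2 + 8*x - 7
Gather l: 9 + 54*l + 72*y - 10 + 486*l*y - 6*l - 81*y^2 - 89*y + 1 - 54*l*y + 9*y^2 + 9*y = l*(432*y + 48) - 72*y^2 - 8*y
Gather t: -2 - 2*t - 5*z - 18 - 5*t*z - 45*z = t*(-5*z - 2) - 50*z - 20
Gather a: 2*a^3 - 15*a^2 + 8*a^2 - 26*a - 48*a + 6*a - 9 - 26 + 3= 2*a^3 - 7*a^2 - 68*a - 32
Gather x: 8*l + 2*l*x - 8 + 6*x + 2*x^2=8*l + 2*x^2 + x*(2*l + 6) - 8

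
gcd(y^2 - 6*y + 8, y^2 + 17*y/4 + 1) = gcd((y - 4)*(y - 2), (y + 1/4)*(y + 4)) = 1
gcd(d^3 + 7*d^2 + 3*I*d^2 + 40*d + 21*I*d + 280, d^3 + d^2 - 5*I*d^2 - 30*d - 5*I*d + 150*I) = d - 5*I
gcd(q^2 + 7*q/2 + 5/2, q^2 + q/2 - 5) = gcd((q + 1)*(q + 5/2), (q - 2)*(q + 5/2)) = q + 5/2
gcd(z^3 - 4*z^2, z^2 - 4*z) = z^2 - 4*z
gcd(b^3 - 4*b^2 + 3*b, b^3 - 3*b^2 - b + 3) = b^2 - 4*b + 3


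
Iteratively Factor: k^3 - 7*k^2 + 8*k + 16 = (k - 4)*(k^2 - 3*k - 4) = (k - 4)*(k + 1)*(k - 4)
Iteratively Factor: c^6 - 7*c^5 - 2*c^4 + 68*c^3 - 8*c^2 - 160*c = (c - 5)*(c^5 - 2*c^4 - 12*c^3 + 8*c^2 + 32*c) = (c - 5)*(c - 4)*(c^4 + 2*c^3 - 4*c^2 - 8*c) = (c - 5)*(c - 4)*(c - 2)*(c^3 + 4*c^2 + 4*c) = c*(c - 5)*(c - 4)*(c - 2)*(c^2 + 4*c + 4) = c*(c - 5)*(c - 4)*(c - 2)*(c + 2)*(c + 2)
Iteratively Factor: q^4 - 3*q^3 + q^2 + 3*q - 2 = (q - 1)*(q^3 - 2*q^2 - q + 2) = (q - 1)*(q + 1)*(q^2 - 3*q + 2) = (q - 2)*(q - 1)*(q + 1)*(q - 1)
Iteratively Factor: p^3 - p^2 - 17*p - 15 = (p - 5)*(p^2 + 4*p + 3) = (p - 5)*(p + 1)*(p + 3)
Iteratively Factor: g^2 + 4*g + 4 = (g + 2)*(g + 2)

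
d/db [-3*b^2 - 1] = -6*b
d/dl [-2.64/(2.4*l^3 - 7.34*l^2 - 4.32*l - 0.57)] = (19.008*l^2 - 38.7552*l - 11.4048)/(-2.4*l^3 + 7.34*l^2 + 4.32*l + 0.57)^2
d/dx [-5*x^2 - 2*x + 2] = -10*x - 2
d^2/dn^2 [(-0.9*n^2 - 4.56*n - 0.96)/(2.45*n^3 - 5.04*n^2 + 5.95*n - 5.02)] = (-10.8045*n^6 - 164.2284*n^5 + 347.41098*n^4 - 117.996312*n^3 - 766.656576*n^2 + 794.118528*n - 337.161264)/(14.706125*n^9 - 90.7578*n^8 + 293.846385*n^7 - 659.245314*n^6 + 1085.548695*n^5 - 1356.908196*n^4 + 1299.106375*n^3 - 914.191698*n^2 + 449.82714*n - 126.506008)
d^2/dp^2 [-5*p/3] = 0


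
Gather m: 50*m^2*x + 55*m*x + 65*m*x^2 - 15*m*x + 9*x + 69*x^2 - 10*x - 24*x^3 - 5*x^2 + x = 50*m^2*x + m*(65*x^2 + 40*x) - 24*x^3 + 64*x^2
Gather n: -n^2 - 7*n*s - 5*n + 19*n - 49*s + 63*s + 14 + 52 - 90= -n^2 + n*(14 - 7*s) + 14*s - 24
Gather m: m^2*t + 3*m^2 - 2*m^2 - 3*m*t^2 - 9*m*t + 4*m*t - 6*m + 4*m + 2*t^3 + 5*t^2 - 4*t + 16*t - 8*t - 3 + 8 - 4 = m^2*(t + 1) + m*(-3*t^2 - 5*t - 2) + 2*t^3 + 5*t^2 + 4*t + 1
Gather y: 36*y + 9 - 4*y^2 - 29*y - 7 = -4*y^2 + 7*y + 2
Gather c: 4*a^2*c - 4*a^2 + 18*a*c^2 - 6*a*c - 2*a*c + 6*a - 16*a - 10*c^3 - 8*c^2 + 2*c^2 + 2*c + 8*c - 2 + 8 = -4*a^2 - 10*a - 10*c^3 + c^2*(18*a - 6) + c*(4*a^2 - 8*a + 10) + 6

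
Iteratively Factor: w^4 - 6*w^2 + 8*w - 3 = (w + 3)*(w^3 - 3*w^2 + 3*w - 1) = (w - 1)*(w + 3)*(w^2 - 2*w + 1) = (w - 1)^2*(w + 3)*(w - 1)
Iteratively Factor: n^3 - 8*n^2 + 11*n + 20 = (n + 1)*(n^2 - 9*n + 20) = (n - 4)*(n + 1)*(n - 5)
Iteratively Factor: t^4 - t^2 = (t)*(t^3 - t) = t^2*(t^2 - 1) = t^2*(t + 1)*(t - 1)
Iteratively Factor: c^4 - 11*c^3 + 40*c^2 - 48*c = (c - 4)*(c^3 - 7*c^2 + 12*c) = c*(c - 4)*(c^2 - 7*c + 12) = c*(c - 4)^2*(c - 3)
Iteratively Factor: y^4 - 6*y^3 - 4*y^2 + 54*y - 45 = (y - 5)*(y^3 - y^2 - 9*y + 9) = (y - 5)*(y + 3)*(y^2 - 4*y + 3) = (y - 5)*(y - 3)*(y + 3)*(y - 1)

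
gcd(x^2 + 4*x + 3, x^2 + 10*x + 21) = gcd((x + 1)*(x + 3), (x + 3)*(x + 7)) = x + 3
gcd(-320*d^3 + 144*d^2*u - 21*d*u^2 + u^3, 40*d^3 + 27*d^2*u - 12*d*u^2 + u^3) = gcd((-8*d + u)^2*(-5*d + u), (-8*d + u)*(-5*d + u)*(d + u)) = 40*d^2 - 13*d*u + u^2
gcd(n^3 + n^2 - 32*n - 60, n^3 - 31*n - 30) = n^2 - n - 30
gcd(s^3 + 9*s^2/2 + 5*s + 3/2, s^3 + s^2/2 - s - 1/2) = s^2 + 3*s/2 + 1/2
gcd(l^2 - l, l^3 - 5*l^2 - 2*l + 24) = 1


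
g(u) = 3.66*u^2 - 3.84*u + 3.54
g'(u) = 7.32*u - 3.84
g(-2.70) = 40.59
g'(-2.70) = -23.60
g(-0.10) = 3.96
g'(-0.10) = -4.57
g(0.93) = 3.13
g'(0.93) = 2.97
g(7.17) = 164.16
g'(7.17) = 48.64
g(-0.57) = 6.92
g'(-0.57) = -8.01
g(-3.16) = 52.22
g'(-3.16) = -26.97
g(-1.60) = 19.05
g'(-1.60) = -15.55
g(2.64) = 18.91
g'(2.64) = 15.48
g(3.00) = 24.96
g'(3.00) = 18.12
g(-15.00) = 884.64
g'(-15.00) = -113.64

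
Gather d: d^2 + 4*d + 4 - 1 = d^2 + 4*d + 3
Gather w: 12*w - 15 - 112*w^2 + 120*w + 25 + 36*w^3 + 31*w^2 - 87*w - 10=36*w^3 - 81*w^2 + 45*w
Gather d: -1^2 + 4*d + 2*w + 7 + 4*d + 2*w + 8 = 8*d + 4*w + 14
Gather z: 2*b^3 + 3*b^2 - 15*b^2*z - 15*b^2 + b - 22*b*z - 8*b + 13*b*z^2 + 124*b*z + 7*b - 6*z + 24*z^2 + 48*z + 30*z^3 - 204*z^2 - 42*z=2*b^3 - 12*b^2 + 30*z^3 + z^2*(13*b - 180) + z*(-15*b^2 + 102*b)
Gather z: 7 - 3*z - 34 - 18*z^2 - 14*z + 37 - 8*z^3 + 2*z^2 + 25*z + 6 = -8*z^3 - 16*z^2 + 8*z + 16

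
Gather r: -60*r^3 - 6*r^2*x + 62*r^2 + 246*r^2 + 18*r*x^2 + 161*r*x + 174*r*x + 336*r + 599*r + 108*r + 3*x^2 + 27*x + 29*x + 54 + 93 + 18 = -60*r^3 + r^2*(308 - 6*x) + r*(18*x^2 + 335*x + 1043) + 3*x^2 + 56*x + 165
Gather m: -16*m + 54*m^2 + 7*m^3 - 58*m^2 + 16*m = 7*m^3 - 4*m^2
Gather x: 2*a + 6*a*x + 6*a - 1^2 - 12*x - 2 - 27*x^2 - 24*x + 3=8*a - 27*x^2 + x*(6*a - 36)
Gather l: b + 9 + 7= b + 16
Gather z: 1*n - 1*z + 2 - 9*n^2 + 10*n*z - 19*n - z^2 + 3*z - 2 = -9*n^2 - 18*n - z^2 + z*(10*n + 2)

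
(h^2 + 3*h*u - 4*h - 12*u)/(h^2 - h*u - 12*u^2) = (4 - h)/(-h + 4*u)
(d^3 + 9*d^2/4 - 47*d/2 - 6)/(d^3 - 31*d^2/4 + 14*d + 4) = (d + 6)/(d - 4)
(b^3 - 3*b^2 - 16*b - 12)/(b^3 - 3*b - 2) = (b^2 - 4*b - 12)/(b^2 - b - 2)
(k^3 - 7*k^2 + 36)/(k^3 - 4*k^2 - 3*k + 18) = (k - 6)/(k - 3)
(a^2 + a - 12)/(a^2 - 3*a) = (a + 4)/a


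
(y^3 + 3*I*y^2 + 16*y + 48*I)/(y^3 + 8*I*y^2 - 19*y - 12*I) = (y - 4*I)/(y + I)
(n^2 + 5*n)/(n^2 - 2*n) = (n + 5)/(n - 2)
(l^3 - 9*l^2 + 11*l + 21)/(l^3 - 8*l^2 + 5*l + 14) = (l - 3)/(l - 2)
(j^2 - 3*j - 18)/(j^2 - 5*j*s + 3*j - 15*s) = (6 - j)/(-j + 5*s)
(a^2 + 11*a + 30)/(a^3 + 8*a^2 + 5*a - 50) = (a + 6)/(a^2 + 3*a - 10)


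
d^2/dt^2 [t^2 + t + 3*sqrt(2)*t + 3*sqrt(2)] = 2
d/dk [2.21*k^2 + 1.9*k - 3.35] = 4.42*k + 1.9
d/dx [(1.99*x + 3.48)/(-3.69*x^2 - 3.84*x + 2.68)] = (7.3431*x^2 + 25.6824*x + 18.6964)/(13.6161*x^4 + 28.3392*x^3 - 5.0328*x^2 - 20.5824*x + 7.1824)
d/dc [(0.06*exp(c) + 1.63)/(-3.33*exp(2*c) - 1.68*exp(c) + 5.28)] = (0.1998*exp(2*c) + 10.8558*exp(c) + 3.0552)*exp(c)/(11.0889*exp(4*c) + 11.1888*exp(3*c) - 32.3424*exp(2*c) - 17.7408*exp(c) + 27.8784)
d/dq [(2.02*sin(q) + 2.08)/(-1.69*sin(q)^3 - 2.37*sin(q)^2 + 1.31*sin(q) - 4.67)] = (6.8276*sin(q)^3 + 15.333*sin(q)^2 + 9.8592*sin(q) - 12.1582)*cos(q)/(2.8561*sin(q)^6 + 8.0106*sin(q)^5 + 1.1891*sin(q)^4 + 9.5752*sin(q)^3 + 23.8519*sin(q)^2 - 12.2354*sin(q) + 21.8089)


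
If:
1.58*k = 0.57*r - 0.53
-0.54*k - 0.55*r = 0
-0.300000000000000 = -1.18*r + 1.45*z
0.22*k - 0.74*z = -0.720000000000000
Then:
No Solution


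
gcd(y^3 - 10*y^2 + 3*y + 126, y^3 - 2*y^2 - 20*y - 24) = y - 6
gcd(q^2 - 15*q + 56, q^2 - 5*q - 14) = q - 7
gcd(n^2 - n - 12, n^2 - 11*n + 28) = n - 4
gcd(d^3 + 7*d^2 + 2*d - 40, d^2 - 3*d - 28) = d + 4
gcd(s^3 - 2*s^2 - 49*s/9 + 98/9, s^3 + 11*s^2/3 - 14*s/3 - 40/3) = s - 2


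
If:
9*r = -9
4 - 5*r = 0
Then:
No Solution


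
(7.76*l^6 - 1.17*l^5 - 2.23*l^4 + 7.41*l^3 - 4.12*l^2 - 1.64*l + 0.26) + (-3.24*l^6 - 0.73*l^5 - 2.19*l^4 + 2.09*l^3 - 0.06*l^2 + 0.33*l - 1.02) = 4.52*l^6 - 1.9*l^5 - 4.42*l^4 + 9.5*l^3 - 4.18*l^2 - 1.31*l - 0.76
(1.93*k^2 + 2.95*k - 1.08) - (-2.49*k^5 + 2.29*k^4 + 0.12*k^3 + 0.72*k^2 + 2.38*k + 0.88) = 2.49*k^5 - 2.29*k^4 - 0.12*k^3 + 1.21*k^2 + 0.57*k - 1.96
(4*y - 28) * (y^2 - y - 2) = 4*y^3 - 32*y^2 + 20*y + 56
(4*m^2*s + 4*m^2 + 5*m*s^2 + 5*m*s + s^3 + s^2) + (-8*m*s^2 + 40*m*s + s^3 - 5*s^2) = 4*m^2*s + 4*m^2 - 3*m*s^2 + 45*m*s + 2*s^3 - 4*s^2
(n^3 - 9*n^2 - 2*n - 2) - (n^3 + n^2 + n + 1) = -10*n^2 - 3*n - 3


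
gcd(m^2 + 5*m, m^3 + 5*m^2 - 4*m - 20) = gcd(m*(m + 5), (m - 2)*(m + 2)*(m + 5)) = m + 5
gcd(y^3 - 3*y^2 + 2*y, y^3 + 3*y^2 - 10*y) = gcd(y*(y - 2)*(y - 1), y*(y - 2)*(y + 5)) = y^2 - 2*y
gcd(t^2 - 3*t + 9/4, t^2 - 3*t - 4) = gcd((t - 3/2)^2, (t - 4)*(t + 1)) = 1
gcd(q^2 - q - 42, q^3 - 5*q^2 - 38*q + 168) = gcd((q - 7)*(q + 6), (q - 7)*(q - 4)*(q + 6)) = q^2 - q - 42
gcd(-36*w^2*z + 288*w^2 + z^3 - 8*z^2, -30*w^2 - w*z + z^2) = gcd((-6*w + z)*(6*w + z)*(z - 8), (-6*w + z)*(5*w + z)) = -6*w + z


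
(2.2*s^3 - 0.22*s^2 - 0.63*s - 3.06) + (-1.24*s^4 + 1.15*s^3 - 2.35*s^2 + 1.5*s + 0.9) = -1.24*s^4 + 3.35*s^3 - 2.57*s^2 + 0.87*s - 2.16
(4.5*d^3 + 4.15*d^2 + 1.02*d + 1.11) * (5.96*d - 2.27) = 26.82*d^4 + 14.519*d^3 - 3.3413*d^2 + 4.3002*d - 2.5197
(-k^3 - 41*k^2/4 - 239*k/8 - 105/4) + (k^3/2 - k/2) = -k^3/2 - 41*k^2/4 - 243*k/8 - 105/4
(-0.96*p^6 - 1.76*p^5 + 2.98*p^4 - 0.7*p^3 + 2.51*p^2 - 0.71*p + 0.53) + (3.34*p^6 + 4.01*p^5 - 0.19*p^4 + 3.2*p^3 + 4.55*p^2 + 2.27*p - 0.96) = 2.38*p^6 + 2.25*p^5 + 2.79*p^4 + 2.5*p^3 + 7.06*p^2 + 1.56*p - 0.43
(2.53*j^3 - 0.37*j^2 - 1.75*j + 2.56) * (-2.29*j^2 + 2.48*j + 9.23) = -5.7937*j^5 + 7.1217*j^4 + 26.4418*j^3 - 13.6175*j^2 - 9.8037*j + 23.6288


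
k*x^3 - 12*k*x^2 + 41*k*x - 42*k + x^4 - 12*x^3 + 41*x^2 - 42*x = (k + x)*(x - 7)*(x - 3)*(x - 2)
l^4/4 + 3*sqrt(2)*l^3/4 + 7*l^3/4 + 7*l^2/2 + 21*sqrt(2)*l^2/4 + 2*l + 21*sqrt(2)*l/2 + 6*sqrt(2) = (l/2 + 1/2)*(l/2 + 1)*(l + 4)*(l + 3*sqrt(2))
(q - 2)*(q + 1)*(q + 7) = q^3 + 6*q^2 - 9*q - 14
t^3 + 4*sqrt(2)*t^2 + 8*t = t*(t + 2*sqrt(2))^2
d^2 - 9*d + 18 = (d - 6)*(d - 3)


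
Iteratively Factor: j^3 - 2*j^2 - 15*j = (j + 3)*(j^2 - 5*j) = j*(j + 3)*(j - 5)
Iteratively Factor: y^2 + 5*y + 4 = (y + 4)*(y + 1)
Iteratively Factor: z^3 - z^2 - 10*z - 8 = (z + 2)*(z^2 - 3*z - 4) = (z - 4)*(z + 2)*(z + 1)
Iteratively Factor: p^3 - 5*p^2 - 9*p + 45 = (p + 3)*(p^2 - 8*p + 15) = (p - 3)*(p + 3)*(p - 5)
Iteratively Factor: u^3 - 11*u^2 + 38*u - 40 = (u - 2)*(u^2 - 9*u + 20) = (u - 4)*(u - 2)*(u - 5)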